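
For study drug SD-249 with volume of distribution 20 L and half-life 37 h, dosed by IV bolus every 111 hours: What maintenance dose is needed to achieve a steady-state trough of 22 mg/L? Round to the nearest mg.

3080 mg

τ/t½ = 111/37 ≈ 3, so f = (1/2)^(111/37) ≈ 0.125000.
Cmin,ss = (D/Vd)·f/(1−f), so D = Cmin,ss·Vd·(1−f)/f.
D = 22 × 20 × (1−f)/f ≈ 22 × 20 × 7.00000 ≈ 3080.00 mg.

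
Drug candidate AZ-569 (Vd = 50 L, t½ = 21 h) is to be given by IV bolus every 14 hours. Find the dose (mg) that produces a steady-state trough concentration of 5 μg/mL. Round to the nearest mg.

τ/t½ = 14/21 ≈ 0.66667, so f = (1/2)^(14/21) ≈ 0.629961.
Cmin,ss = (D/Vd)·f/(1−f), so D = Cmin,ss·Vd·(1−f)/f.
D = 5 × 50 × (1−f)/f ≈ 5 × 50 × 0.58740 ≈ 146.85 mg.

147 mg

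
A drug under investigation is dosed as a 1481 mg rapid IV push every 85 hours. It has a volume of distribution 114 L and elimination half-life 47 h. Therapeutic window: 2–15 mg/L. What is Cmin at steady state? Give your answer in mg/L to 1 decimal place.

Over one 85-h interval, 85/47 ≈ 1.8085 half-lives elapse, leaving f ≈ 0.2855 of each dose.
At steady state, accumulation factor R = 1/(1 − e^(−kτ)) ≈ 1.3996.
Each bolus raises the concentration by D/Vd = 1481/114 ≈ 12.991 mg/L.
Cmax,ss = C₀/(1 − f) ≈ 12.991/0.7145 ≈ 18.182 mg/L.
One interval later, Cmin,ss = Cmax,ss·e^(−kτ) ≈ 18.182 × 0.2855 ≈ 5.191 mg/L.
Trough 5.2 mg/L vs MEC 2 mg/L: adequate.

5.2 mg/L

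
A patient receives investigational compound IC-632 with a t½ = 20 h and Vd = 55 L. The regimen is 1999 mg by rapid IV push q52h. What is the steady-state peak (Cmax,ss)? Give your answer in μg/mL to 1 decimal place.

τ/t½ = 52/20 ≈ 2.6, so fraction remaining f = (1/2)^(52/20) ≈ 0.1649.
Accumulation ratio R = 1/(1 − f) ≈ 1/0.8351 ≈ 1.1975.
Each bolus raises the concentration by D/Vd = 1999/55 ≈ 36.345 μg/mL.
Cmax,ss = C₀/(1 − f) ≈ 36.345/0.8351 ≈ 43.522 μg/mL.

43.5 μg/mL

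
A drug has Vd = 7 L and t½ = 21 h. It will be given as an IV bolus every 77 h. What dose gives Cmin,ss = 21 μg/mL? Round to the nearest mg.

τ/t½ = 77/21 ≈ 3.6667, so f = (1/2)^(77/21) ≈ 0.078745.
Cmin,ss = (D/Vd)·f/(1−f), so D = Cmin,ss·Vd·(1−f)/f.
D = 21 × 7 × (1−f)/f ≈ 21 × 7 × 11.69922 ≈ 1719.79 mg.

1720 mg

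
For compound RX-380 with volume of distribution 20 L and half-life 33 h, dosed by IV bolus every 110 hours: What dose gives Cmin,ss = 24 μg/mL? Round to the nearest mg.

4358 mg

τ/t½ = 110/33 ≈ 3.3333, so f = (1/2)^(110/33) ≈ 0.099213.
Cmin,ss = (D/Vd)·f/(1−f), so D = Cmin,ss·Vd·(1−f)/f.
D = 24 × 20 × (1−f)/f ≈ 24 × 20 × 9.07932 ≈ 4358.07 mg.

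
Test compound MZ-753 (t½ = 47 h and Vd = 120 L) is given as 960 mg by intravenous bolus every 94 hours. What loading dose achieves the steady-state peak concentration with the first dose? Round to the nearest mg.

1280 mg

f = (1/2)^(94/47) ≈ 0.250000; accumulation ratio R = 1/(1−f) ≈ 1.33333.
Loading dose to hit Cmax,ss on first dose: D_load = D_maint·R ≈ 960 × 1.33333 ≈ 1280.00 mg.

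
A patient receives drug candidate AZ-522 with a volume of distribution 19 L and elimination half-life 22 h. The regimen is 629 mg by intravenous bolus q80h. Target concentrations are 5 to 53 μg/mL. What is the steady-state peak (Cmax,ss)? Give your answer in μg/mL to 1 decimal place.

k = ln2/t½ = ln2/22 ≈ 0.031507 h⁻¹; fraction remaining f = e^(−kτ) = e^(−0.031507×80) ≈ 0.0804.
At steady state, accumulation factor R = 1/(1 − e^(−kτ)) ≈ 1.0874.
Each bolus raises the concentration by D/Vd = 629/19 ≈ 33.105 μg/mL.
Steady-state peak Cmax,ss = C₀·R ≈ 33.105 × 1.0874 ≈ 35.998 μg/mL.
Peak 36.0 μg/mL vs MTC 53 μg/mL: below toxic threshold.

36.0 μg/mL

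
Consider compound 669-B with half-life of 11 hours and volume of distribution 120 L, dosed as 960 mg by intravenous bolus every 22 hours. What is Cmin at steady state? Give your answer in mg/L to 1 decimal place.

τ = 22 h = 2 half-lives, so f = (1/2)^2 = 0.25.
At steady state, R = 1/(1 − 0.25) = 4/3.
Single-dose peak C₀ = D/Vd = 960/120 = 8 mg/L.
Steady-state peak Cmax,ss = C₀·R = 8 × 4/3 ≈ 10.667 mg/L.
Steady-state trough Cmin,ss = Cmax,ss·f ≈ 10.667 × 0.25 ≈ 2.667 mg/L.

2.7 mg/L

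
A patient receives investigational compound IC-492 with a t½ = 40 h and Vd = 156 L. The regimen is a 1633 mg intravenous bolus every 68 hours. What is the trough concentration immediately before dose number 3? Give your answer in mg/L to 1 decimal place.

f = (1/2)^(τ/t½) = (1/2)^(68/40) ≈ 0.3078.
C₀ = D/Vd = 1633/156 ≈ 10.468 mg/L.
Before the 3rd dose, 2 doses have been given. Superposition: Cmin = C₀·(f + f²).
≈ 10.468 × (0.3078 + 0.0947) ≈ 10.468 × 0.4025 ≈ 4.213 mg/L.

4.2 mg/L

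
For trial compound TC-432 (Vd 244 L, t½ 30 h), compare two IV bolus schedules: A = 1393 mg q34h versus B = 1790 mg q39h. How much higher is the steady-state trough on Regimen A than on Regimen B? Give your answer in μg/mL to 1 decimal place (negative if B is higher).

Regimen A: f = (1/2)^(34/30) ≈ 0.4559; Cmin,ss = (1393/244)·f/(1−f) ≈ 4.784 μg/mL.
Regimen B: f = (1/2)^(39/30) ≈ 0.4061; Cmin,ss = (1790/244)·f/(1−f) ≈ 5.016 μg/mL.
Difference ≈ 4.784 − 5.016 ≈ -0.232 μg/mL.

-0.2 μg/mL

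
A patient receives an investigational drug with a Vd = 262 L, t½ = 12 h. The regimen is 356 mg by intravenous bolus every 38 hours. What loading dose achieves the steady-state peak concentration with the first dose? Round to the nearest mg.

f = (1/2)^(38/12) ≈ 0.111362; accumulation ratio R = 1/(1−f) ≈ 1.12532.
Loading dose to hit Cmax,ss on first dose: D_load = D_maint·R ≈ 356 × 1.12532 ≈ 400.61 mg.

401 mg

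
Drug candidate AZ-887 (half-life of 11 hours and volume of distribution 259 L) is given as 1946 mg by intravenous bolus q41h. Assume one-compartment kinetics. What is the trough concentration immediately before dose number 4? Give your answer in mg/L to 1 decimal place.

f = (1/2)^(τ/t½) = (1/2)^(41/11) ≈ 0.0755.
C₀ = D/Vd = 1946/259 ≈ 7.514 mg/L.
Before the 4th dose, 3 doses have been given. Superposition: Cmin = C₀·(f + f² + … + f^3).
≈ 7.514 × (0.0755 + 0.0057 + 0.0004) ≈ 7.514 × 0.0816 ≈ 0.613 mg/L.

0.6 mg/L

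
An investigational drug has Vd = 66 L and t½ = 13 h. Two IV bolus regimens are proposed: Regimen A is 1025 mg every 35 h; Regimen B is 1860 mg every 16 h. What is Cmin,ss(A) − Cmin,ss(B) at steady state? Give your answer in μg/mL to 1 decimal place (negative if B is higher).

Regimen A: f = (1/2)^(35/13) ≈ 0.1547; Cmin,ss = (1025/66)·f/(1−f) ≈ 2.842 μg/mL.
Regimen B: f = (1/2)^(16/13) ≈ 0.4261; Cmin,ss = (1860/66)·f/(1−f) ≈ 20.924 μg/mL.
Difference ≈ 2.842 − 20.924 ≈ -18.082 μg/mL.

-18.1 μg/mL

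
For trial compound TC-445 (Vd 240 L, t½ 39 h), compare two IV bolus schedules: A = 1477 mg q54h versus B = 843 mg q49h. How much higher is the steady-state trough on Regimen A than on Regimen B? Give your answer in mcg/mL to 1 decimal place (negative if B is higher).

1.3 mcg/mL

Regimen A: f = (1/2)^(54/39) ≈ 0.3830; Cmin,ss = (1477/240)·f/(1−f) ≈ 3.820 mcg/mL.
Regimen B: f = (1/2)^(49/39) ≈ 0.4186; Cmin,ss = (843/240)·f/(1−f) ≈ 2.529 mcg/mL.
Difference ≈ 3.820 − 2.529 ≈ 1.291 mcg/mL.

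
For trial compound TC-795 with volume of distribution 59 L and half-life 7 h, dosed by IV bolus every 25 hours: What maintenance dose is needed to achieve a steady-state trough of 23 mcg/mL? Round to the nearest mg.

14775 mg

τ/t½ = 25/7 ≈ 3.5714, so f = (1/2)^(25/7) ≈ 0.084119.
Cmin,ss = (D/Vd)·f/(1−f), so D = Cmin,ss·Vd·(1−f)/f.
D = 23 × 59 × (1−f)/f ≈ 23 × 59 × 10.88792 ≈ 14774.91 mg.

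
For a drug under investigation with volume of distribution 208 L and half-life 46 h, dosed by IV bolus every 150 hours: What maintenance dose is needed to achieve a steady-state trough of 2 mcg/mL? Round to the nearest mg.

τ/t½ = 150/46 ≈ 3.2609, so f = (1/2)^(150/46) ≈ 0.104323.
Cmin,ss = (D/Vd)·f/(1−f), so D = Cmin,ss·Vd·(1−f)/f.
D = 2 × 208 × (1−f)/f ≈ 2 × 208 × 8.58561 ≈ 3571.61 mg.

3572 mg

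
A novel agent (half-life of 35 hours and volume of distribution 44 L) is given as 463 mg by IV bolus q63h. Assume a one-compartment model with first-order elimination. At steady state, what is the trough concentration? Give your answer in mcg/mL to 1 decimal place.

Over one 63-h interval, 63/35 ≈ 1.8 half-lives elapse, leaving f ≈ 0.2872 of each dose.
Accumulation ratio R = 1/(1 − f) ≈ 1/0.7128 ≈ 1.4029.
Single-dose peak C₀ = D/Vd = 463/44 ≈ 10.523 mcg/mL.
Cmax,ss = C₀/(1 − f) ≈ 10.523/0.7128 ≈ 14.763 mcg/mL.
One interval later, Cmin,ss = Cmax,ss·e^(−kτ) ≈ 14.763 × 0.2872 ≈ 4.240 mcg/mL.

4.2 mcg/mL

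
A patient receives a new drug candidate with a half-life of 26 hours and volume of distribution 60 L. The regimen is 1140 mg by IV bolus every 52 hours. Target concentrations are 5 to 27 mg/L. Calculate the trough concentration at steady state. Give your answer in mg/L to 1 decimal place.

τ = 52 h = 2 half-lives, so f = (1/2)^2 = 0.25.
At steady state, R = 1/(1 − 0.25) = 4/3.
Single-dose peak C₀ = D/Vd = 1140/60 = 19 mg/L.
Steady-state peak Cmax,ss = C₀·R = 19 × 4/3 ≈ 25.333 mg/L.
Steady-state trough Cmin,ss = Cmax,ss·f ≈ 25.333 × 0.25 ≈ 6.333 mg/L.
Trough 6.3 mg/L vs MEC 5 mg/L: adequate.

6.3 mg/L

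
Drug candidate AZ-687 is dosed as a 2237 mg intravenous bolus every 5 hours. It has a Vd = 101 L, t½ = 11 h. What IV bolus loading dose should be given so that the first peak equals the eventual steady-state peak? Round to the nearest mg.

8277 mg

f = (1/2)^(5/11) ≈ 0.729740; accumulation ratio R = 1/(1−f) ≈ 3.70014.
Loading dose to hit Cmax,ss on first dose: D_load = D_maint·R ≈ 2237 × 3.70014 ≈ 8277.21 mg.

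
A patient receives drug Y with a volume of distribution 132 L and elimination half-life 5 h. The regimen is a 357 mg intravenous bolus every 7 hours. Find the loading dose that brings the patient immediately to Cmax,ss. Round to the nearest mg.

575 mg

f = (1/2)^(7/5) ≈ 0.378929; accumulation ratio R = 1/(1−f) ≈ 1.61012.
Loading dose to hit Cmax,ss on first dose: D_load = D_maint·R ≈ 357 × 1.61012 ≈ 574.81 mg.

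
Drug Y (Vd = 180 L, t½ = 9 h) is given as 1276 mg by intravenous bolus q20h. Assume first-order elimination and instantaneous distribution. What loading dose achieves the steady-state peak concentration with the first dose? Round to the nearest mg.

1624 mg

f = (1/2)^(20/9) ≈ 0.214311; accumulation ratio R = 1/(1−f) ≈ 1.27277.
Loading dose to hit Cmax,ss on first dose: D_load = D_maint·R ≈ 1276 × 1.27277 ≈ 1624.05 mg.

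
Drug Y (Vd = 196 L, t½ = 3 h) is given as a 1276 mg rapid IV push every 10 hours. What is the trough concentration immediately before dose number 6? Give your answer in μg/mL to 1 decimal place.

0.7 μg/mL

f = (1/2)^(τ/t½) = (1/2)^(10/3) ≈ 0.0992.
C₀ = D/Vd = 1276/196 ≈ 6.510 μg/mL.
Before the 6th dose, 5 doses have been given. Superposition: Cmin = C₀·(f + f² + … + f^5).
≈ 6.510 × (0.0992 + 0.0098 + 0.0010 + 0.0001 + 0.0000) ≈ 6.510 × 0.1101 ≈ 0.717 μg/mL.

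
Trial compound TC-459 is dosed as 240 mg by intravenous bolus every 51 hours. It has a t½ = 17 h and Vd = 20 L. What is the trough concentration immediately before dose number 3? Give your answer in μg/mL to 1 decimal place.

1.7 μg/mL

f = (1/2)^(τ/t½) = (1/2)^(51/17) ≈ 0.1250.
C₀ = D/Vd = 240/20 ≈ 12.000 μg/mL.
Before the 3rd dose, 2 doses have been given. Superposition: Cmin = C₀·(f + f²).
≈ 12.000 × (0.1250 + 0.0156) ≈ 12.000 × 0.1406 ≈ 1.687 μg/mL.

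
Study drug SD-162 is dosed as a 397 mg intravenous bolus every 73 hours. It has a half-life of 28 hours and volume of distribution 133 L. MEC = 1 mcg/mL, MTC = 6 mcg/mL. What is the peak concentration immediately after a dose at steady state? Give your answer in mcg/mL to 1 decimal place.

3.6 mcg/mL

Over one 73-h interval, 73/28 ≈ 2.6071 half-lives elapse, leaving f ≈ 0.1641 of each dose.
Accumulation ratio R = 1/(1 − f) ≈ 1/0.8359 ≈ 1.1963.
Single-dose peak C₀ = D/Vd = 397/133 ≈ 2.985 mcg/mL.
Steady-state peak Cmax,ss = C₀·R ≈ 2.985 × 1.1963 ≈ 3.571 mcg/mL.
Peak 3.6 mcg/mL vs MTC 6 mcg/mL: below toxic threshold.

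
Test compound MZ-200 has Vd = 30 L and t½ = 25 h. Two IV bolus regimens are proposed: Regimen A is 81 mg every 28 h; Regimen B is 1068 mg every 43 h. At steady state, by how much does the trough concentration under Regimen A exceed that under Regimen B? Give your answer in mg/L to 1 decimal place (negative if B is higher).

Regimen A: f = (1/2)^(28/25) ≈ 0.4601; Cmin,ss = (81/30)·f/(1−f) ≈ 2.301 mg/L.
Regimen B: f = (1/2)^(43/25) ≈ 0.3035; Cmin,ss = (1068/30)·f/(1−f) ≈ 15.513 mg/L.
Difference ≈ 2.301 − 15.513 ≈ -13.212 mg/L.

-13.2 mg/L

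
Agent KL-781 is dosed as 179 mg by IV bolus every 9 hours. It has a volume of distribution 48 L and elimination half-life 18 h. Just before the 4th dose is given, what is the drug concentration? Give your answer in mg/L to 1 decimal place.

f = (1/2)^(τ/t½) = (1/2)^(9/18) ≈ 0.7071.
C₀ = D/Vd = 179/48 ≈ 3.729 mg/L.
Before the 4th dose, 3 doses have been given. Superposition: Cmin = C₀·(f + f² + … + f^3).
≈ 3.729 × (0.7071 + 0.5000 + 0.3535) ≈ 3.729 × 1.5606 ≈ 5.819 mg/L.

5.8 mg/L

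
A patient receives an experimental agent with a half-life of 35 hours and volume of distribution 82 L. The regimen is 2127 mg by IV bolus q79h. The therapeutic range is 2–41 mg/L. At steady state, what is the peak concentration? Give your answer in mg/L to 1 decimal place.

τ/t½ = 79/35 ≈ 2.2571, so fraction remaining f = (1/2)^(79/35) ≈ 0.2092.
At steady state, accumulation factor R = 1/(1 − e^(−kτ)) ≈ 1.2645.
Each bolus raises the concentration by D/Vd = 2127/82 ≈ 25.939 mg/L.
Cmax,ss = C₀/(1 − f) ≈ 25.939/0.7908 ≈ 32.801 mg/L.
Peak 32.8 mg/L vs MTC 41 mg/L: below toxic threshold.

32.8 mg/L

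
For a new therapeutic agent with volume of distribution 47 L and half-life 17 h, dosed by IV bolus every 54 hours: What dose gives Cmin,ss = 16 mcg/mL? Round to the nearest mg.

τ/t½ = 54/17 ≈ 3.1765, so f = (1/2)^(54/17) ≈ 0.110608.
Cmin,ss = (D/Vd)·f/(1−f), so D = Cmin,ss·Vd·(1−f)/f.
D = 16 × 47 × (1−f)/f ≈ 16 × 47 × 8.04094 ≈ 6046.79 mg.

6047 mg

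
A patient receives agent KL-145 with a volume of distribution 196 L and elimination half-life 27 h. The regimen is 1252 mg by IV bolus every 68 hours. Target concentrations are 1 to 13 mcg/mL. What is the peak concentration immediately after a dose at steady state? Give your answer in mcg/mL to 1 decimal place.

7.7 mcg/mL

k = ln2/t½ = ln2/27 ≈ 0.025672 h⁻¹; fraction remaining f = e^(−kτ) = e^(−0.025672×68) ≈ 0.1745.
Accumulation ratio R = 1/(1 − f) ≈ 1/0.8255 ≈ 1.2114.
Single-dose peak C₀ = D/Vd = 1252/196 ≈ 6.388 mcg/mL.
Steady-state peak Cmax,ss = C₀·R ≈ 6.388 × 1.2114 ≈ 7.738 mcg/mL.
Peak 7.7 mcg/mL vs MTC 13 mcg/mL: below toxic threshold.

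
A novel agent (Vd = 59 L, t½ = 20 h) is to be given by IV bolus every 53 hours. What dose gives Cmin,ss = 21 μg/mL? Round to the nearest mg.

τ/t½ = 53/20 ≈ 2.65, so f = (1/2)^(53/20) ≈ 0.159320.
Cmin,ss = (D/Vd)·f/(1−f), so D = Cmin,ss·Vd·(1−f)/f.
D = 21 × 59 × (1−f)/f ≈ 21 × 59 × 5.27668 ≈ 6537.81 mg.

6538 mg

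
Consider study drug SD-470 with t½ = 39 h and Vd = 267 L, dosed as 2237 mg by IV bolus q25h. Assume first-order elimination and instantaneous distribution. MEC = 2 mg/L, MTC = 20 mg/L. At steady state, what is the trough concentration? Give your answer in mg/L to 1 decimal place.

15.0 mg/L

τ/t½ = 25/39 ≈ 0.64103, so fraction remaining f = (1/2)^(25/39) ≈ 0.6413.
At steady state, accumulation factor R = 1/(1 − e^(−kτ)) ≈ 2.7878.
Each bolus raises the concentration by D/Vd = 2237/267 ≈ 8.378 mg/L.
Steady-state peak Cmax,ss = C₀·R ≈ 8.378 × 2.7878 ≈ 23.356 mg/L.
Steady-state trough Cmin,ss = Cmax,ss·f ≈ 23.356 × 0.6413 ≈ 14.978 mg/L.
Trough 15.0 mg/L vs MEC 2 mg/L: adequate.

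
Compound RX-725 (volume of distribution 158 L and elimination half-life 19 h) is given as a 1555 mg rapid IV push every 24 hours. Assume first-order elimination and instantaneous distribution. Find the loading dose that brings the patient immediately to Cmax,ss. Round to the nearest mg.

2666 mg

f = (1/2)^(24/19) ≈ 0.416631; accumulation ratio R = 1/(1−f) ≈ 1.71418.
Loading dose to hit Cmax,ss on first dose: D_load = D_maint·R ≈ 1555 × 1.71418 ≈ 2665.55 mg.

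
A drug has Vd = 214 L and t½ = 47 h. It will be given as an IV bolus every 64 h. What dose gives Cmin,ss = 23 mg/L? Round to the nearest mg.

7727 mg

τ/t½ = 64/47 ≈ 1.3617, so f = (1/2)^(64/47) ≈ 0.389123.
Cmin,ss = (D/Vd)·f/(1−f), so D = Cmin,ss·Vd·(1−f)/f.
D = 23 × 214 × (1−f)/f ≈ 23 × 214 × 1.56988 ≈ 7726.95 mg.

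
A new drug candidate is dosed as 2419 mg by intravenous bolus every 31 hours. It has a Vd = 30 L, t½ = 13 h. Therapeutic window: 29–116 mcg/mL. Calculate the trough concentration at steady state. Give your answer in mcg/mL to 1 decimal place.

19.1 mcg/mL

τ/t½ = 31/13 ≈ 2.3846, so fraction remaining f = (1/2)^(31/13) ≈ 0.1915.
Single-dose peak C₀ = D/Vd = 2419/30 ≈ 80.633 mcg/mL.
Steady-state trough Cmin,ss = C₀·f/(1−f) ≈ 80.633 × 0.1915/0.8085 ≈ 19.099 mcg/mL.
Trough 19.1 mcg/mL vs MEC 29 mcg/mL: subtherapeutic.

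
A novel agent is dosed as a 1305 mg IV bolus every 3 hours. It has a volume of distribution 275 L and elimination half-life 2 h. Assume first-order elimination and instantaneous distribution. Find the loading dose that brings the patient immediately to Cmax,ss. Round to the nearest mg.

2019 mg

f = (1/2)^(3/2) ≈ 0.353553; accumulation ratio R = 1/(1−f) ≈ 1.54692.
Loading dose to hit Cmax,ss on first dose: D_load = D_maint·R ≈ 1305 × 1.54692 ≈ 2018.73 mg.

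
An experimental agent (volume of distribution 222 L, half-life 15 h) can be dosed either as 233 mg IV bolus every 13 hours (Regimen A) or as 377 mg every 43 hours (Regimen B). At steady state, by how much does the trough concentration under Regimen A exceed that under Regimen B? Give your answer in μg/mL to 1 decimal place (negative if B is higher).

Regimen A: f = (1/2)^(13/15) ≈ 0.5484; Cmin,ss = (233/222)·f/(1−f) ≈ 1.275 μg/mL.
Regimen B: f = (1/2)^(43/15) ≈ 0.1371; Cmin,ss = (377/222)·f/(1−f) ≈ 0.270 μg/mL.
Difference ≈ 1.275 − 0.270 ≈ 1.005 μg/mL.

1.0 μg/mL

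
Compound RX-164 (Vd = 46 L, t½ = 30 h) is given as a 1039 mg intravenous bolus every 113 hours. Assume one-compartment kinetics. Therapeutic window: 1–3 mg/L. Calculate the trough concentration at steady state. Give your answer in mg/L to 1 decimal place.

1.8 mg/L

Over one 113-h interval, 113/30 ≈ 3.7667 half-lives elapse, leaving f ≈ 0.0735 of each dose.
Each bolus raises the concentration by D/Vd = 1039/46 ≈ 22.587 mg/L.
Steady-state trough Cmin,ss = C₀·f/(1−f) ≈ 22.587 × 0.0735/0.9265 ≈ 1.792 mg/L.
Trough 1.8 mg/L vs MEC 1 mg/L: adequate.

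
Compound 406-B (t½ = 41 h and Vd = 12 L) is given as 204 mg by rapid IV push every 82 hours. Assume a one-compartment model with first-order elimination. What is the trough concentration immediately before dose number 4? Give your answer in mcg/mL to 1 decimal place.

f = (1/2)^(τ/t½) = (1/2)^(82/41) ≈ 0.2500.
C₀ = D/Vd = 204/12 ≈ 17.000 mcg/mL.
Before the 4th dose, 3 doses have been given. Superposition: Cmin = C₀·(f + f² + … + f^3).
≈ 17.000 × (0.2500 + 0.0625 + 0.0156) ≈ 17.000 × 0.3281 ≈ 5.578 mcg/mL.

5.6 mcg/mL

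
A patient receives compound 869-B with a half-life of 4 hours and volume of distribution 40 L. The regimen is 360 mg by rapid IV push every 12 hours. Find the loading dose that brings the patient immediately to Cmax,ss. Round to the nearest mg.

f = (1/2)^(12/4) ≈ 0.125000; accumulation ratio R = 1/(1−f) ≈ 1.14286.
Loading dose to hit Cmax,ss on first dose: D_load = D_maint·R ≈ 360 × 1.14286 ≈ 411.43 mg.

411 mg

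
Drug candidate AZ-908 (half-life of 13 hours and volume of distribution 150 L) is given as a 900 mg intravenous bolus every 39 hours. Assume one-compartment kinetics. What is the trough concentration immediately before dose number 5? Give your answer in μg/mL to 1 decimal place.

f = (1/2)^(τ/t½) = (1/2)^(39/13) ≈ 0.1250.
C₀ = D/Vd = 900/150 ≈ 6.000 μg/mL.
Before the 5th dose, 4 doses have been given. Superposition: Cmin = C₀·(f + f² + … + f^4).
≈ 6.000 × (0.1250 + 0.0156 + 0.0020 + 0.0002) ≈ 6.000 × 0.1428 ≈ 0.857 μg/mL.

0.9 μg/mL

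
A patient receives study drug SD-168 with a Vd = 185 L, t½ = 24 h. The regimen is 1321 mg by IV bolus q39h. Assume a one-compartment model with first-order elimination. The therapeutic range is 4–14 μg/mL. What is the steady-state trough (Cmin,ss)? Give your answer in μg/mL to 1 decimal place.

3.4 μg/mL

k = ln2/t½ = ln2/24 ≈ 0.028881 h⁻¹; fraction remaining f = e^(−kτ) = e^(−0.028881×39) ≈ 0.3242.
At steady state, accumulation factor R = 1/(1 − e^(−kτ)) ≈ 1.4797.
Each bolus raises the concentration by D/Vd = 1321/185 ≈ 7.141 μg/mL.
Cmax,ss = C₀/(1 − f) ≈ 7.141/0.6758 ≈ 10.567 μg/mL.
One interval later, Cmin,ss = Cmax,ss·e^(−kτ) ≈ 10.567 × 0.3242 ≈ 3.426 μg/mL.
Trough 3.4 μg/mL vs MEC 4 μg/mL: subtherapeutic.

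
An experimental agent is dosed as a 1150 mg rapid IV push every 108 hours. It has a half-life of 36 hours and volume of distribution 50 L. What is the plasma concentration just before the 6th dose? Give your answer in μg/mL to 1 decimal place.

3.3 μg/mL

f = (1/2)^(τ/t½) = (1/2)^(108/36) ≈ 0.1250.
C₀ = D/Vd = 1150/50 ≈ 23.000 μg/mL.
Before the 6th dose, 5 doses have been given. Superposition: Cmin = C₀·(f + f² + … + f^5).
≈ 23.000 × (0.1250 + 0.0156 + 0.0020 + 0.0002 + 0.0000) ≈ 23.000 × 0.1428 ≈ 3.284 μg/mL.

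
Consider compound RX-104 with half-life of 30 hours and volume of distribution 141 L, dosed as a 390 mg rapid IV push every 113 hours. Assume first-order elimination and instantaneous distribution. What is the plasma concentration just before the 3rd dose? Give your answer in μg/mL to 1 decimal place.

0.2 μg/mL

f = (1/2)^(τ/t½) = (1/2)^(113/30) ≈ 0.0735.
C₀ = D/Vd = 390/141 ≈ 2.766 μg/mL.
Before the 3rd dose, 2 doses have been given. Superposition: Cmin = C₀·(f + f²).
≈ 2.766 × (0.0735 + 0.0054) ≈ 2.766 × 0.0789 ≈ 0.218 μg/mL.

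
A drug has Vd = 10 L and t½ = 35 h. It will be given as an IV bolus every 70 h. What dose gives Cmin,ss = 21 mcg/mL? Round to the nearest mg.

τ/t½ = 70/35 ≈ 2, so f = (1/2)^(70/35) ≈ 0.250000.
Cmin,ss = (D/Vd)·f/(1−f), so D = Cmin,ss·Vd·(1−f)/f.
D = 21 × 10 × (1−f)/f ≈ 21 × 10 × 3.00000 ≈ 630.00 mg.

630 mg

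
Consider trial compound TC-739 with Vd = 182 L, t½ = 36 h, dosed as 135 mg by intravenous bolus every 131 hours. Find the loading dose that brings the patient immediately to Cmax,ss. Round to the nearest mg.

147 mg

f = (1/2)^(131/36) ≈ 0.080276; accumulation ratio R = 1/(1−f) ≈ 1.08728.
Loading dose to hit Cmax,ss on first dose: D_load = D_maint·R ≈ 135 × 1.08728 ≈ 146.78 mg.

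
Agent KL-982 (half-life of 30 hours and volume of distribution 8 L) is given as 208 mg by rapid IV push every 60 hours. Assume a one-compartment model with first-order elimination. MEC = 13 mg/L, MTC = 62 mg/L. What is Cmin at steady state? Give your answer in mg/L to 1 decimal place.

8.7 mg/L

The dosing interval is 2 half-lives, so f = 2^(−2) = 0.25.
At steady state, R = 1/(1 − 0.25) = 4/3.
Single-dose peak C₀ = D/Vd = 208/8 = 26 mg/L.
Steady-state peak Cmax,ss = C₀·R = 26 × 4/3 ≈ 34.667 mg/L.
Steady-state trough Cmin,ss = Cmax,ss·f ≈ 34.667 × 0.25 ≈ 8.667 mg/L.
Trough 8.7 mg/L vs MEC 13 mg/L: subtherapeutic.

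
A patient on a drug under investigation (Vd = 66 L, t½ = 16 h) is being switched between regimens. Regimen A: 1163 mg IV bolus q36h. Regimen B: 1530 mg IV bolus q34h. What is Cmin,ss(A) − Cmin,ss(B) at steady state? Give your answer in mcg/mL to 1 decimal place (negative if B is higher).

Regimen A: f = (1/2)^(36/16) ≈ 0.2102; Cmin,ss = (1163/66)·f/(1−f) ≈ 4.690 mcg/mL.
Regimen B: f = (1/2)^(34/16) ≈ 0.2293; Cmin,ss = (1530/66)·f/(1−f) ≈ 6.897 mcg/mL.
Difference ≈ 4.690 − 6.897 ≈ -2.207 mcg/mL.

-2.2 mcg/mL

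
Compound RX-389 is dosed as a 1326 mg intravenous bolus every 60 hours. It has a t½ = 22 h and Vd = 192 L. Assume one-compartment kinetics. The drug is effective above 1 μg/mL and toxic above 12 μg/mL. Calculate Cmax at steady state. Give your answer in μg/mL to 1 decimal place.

Over one 60-h interval, 60/22 ≈ 2.7273 half-lives elapse, leaving f ≈ 0.1510 of each dose.
Accumulation ratio R = 1/(1 − f) ≈ 1/0.8490 ≈ 1.1779.
Each bolus raises the concentration by D/Vd = 1326/192 ≈ 6.906 μg/mL.
Steady-state peak Cmax,ss = C₀·R ≈ 6.906 × 1.1779 ≈ 8.135 μg/mL.
Peak 8.1 μg/mL vs MTC 12 μg/mL: below toxic threshold.

8.1 μg/mL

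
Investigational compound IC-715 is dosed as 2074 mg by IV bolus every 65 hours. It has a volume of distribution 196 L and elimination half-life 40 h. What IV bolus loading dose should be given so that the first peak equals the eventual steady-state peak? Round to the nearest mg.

f = (1/2)^(65/40) ≈ 0.324210; accumulation ratio R = 1/(1−f) ≈ 1.47975.
Loading dose to hit Cmax,ss on first dose: D_load = D_maint·R ≈ 2074 × 1.47975 ≈ 3069.00 mg.

3069 mg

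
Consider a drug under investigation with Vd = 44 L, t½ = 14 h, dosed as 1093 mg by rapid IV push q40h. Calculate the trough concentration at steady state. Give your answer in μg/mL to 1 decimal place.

4.0 μg/mL

k = ln2/t½ = ln2/14 ≈ 0.049511 h⁻¹; fraction remaining f = e^(−kτ) = e^(−0.049511×40) ≈ 0.1380.
Accumulation ratio R = 1/(1 − f) ≈ 1/0.8620 ≈ 1.1601.
Single-dose peak C₀ = D/Vd = 1093/44 ≈ 24.841 μg/mL.
Cmax,ss = C₀/(1 − f) ≈ 24.841/0.8620 ≈ 28.818 μg/mL.
Steady-state trough Cmin,ss = Cmax,ss·f ≈ 28.818 × 0.1380 ≈ 3.977 μg/mL.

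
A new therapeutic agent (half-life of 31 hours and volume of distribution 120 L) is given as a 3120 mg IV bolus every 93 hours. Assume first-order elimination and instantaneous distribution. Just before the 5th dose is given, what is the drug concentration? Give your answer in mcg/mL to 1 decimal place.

f = (1/2)^(τ/t½) = (1/2)^(93/31) ≈ 0.1250.
C₀ = D/Vd = 3120/120 ≈ 26.000 mcg/mL.
Before the 5th dose, 4 doses have been given. Superposition: Cmin = C₀·(f + f² + … + f^4).
≈ 26.000 × (0.1250 + 0.0156 + 0.0020 + 0.0002) ≈ 26.000 × 0.1428 ≈ 3.713 mcg/mL.

3.7 mcg/mL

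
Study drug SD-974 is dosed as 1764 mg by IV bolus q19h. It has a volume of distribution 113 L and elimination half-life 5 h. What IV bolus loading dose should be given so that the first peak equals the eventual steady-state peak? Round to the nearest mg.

f = (1/2)^(19/5) ≈ 0.071794; accumulation ratio R = 1/(1−f) ≈ 1.07735.
Loading dose to hit Cmax,ss on first dose: D_load = D_maint·R ≈ 1764 × 1.07735 ≈ 1900.45 mg.

1900 mg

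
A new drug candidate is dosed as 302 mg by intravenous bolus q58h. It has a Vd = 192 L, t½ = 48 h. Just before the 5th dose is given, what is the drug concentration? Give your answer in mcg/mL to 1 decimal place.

f = (1/2)^(τ/t½) = (1/2)^(58/48) ≈ 0.4328.
C₀ = D/Vd = 302/192 ≈ 1.573 mcg/mL.
Before the 5th dose, 4 doses have been given. Superposition: Cmin = C₀·(f + f² + … + f^4).
≈ 1.573 × (0.4328 + 0.1873 + 0.0811 + 0.0351) ≈ 1.573 × 0.7363 ≈ 1.158 mcg/mL.

1.2 mcg/mL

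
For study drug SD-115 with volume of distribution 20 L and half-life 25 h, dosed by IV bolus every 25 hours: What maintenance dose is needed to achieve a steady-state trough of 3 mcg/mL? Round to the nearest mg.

60 mg

τ/t½ = 25/25 ≈ 1, so f = (1/2)^(25/25) ≈ 0.500000.
Cmin,ss = (D/Vd)·f/(1−f), so D = Cmin,ss·Vd·(1−f)/f.
D = 3 × 20 × (1−f)/f ≈ 3 × 20 × 1.00000 ≈ 60.00 mg.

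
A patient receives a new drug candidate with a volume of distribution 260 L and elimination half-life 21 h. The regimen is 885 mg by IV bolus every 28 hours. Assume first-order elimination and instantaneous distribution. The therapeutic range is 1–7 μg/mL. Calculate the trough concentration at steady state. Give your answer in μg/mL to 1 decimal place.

k = ln2/t½ = ln2/21 ≈ 0.033007 h⁻¹; fraction remaining f = e^(−kτ) = e^(−0.033007×28) ≈ 0.3969.
At steady state, accumulation factor R = 1/(1 − e^(−kτ)) ≈ 1.6581.
Each bolus raises the concentration by D/Vd = 885/260 ≈ 3.404 μg/mL.
Steady-state peak Cmax,ss = C₀·R ≈ 3.404 × 1.6581 ≈ 5.644 μg/mL.
One interval later, Cmin,ss = Cmax,ss·e^(−kτ) ≈ 5.644 × 0.3969 ≈ 2.240 μg/mL.
Trough 2.2 μg/mL vs MEC 1 μg/mL: adequate.

2.2 μg/mL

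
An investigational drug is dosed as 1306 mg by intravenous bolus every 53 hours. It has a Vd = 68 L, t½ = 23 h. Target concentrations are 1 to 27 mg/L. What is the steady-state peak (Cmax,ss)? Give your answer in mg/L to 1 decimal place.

24.1 mg/L

Over one 53-h interval, 53/23 ≈ 2.3043 half-lives elapse, leaving f ≈ 0.2025 of each dose.
At steady state, accumulation factor R = 1/(1 − e^(−kτ)) ≈ 1.2539.
Single-dose peak C₀ = D/Vd = 1306/68 ≈ 19.206 mg/L.
Cmax,ss = C₀/(1 − f) ≈ 19.206/0.7975 ≈ 24.083 mg/L.
Peak 24.1 mg/L vs MTC 27 mg/L: below toxic threshold.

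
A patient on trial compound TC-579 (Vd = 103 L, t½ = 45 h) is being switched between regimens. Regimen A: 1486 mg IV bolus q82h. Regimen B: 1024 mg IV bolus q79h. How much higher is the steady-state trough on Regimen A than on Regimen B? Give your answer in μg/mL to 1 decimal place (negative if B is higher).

Regimen A: f = (1/2)^(82/45) ≈ 0.2828; Cmin,ss = (1486/103)·f/(1−f) ≈ 5.689 μg/mL.
Regimen B: f = (1/2)^(79/45) ≈ 0.2962; Cmin,ss = (1024/103)·f/(1−f) ≈ 4.184 μg/mL.
Difference ≈ 5.689 − 4.184 ≈ 1.505 μg/mL.

1.5 μg/mL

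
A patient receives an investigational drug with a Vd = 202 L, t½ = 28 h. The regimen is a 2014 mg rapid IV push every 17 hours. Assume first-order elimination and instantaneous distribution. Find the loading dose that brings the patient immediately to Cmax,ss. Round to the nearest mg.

f = (1/2)^(17/28) ≈ 0.656496; accumulation ratio R = 1/(1−f) ≈ 2.91117.
Loading dose to hit Cmax,ss on first dose: D_load = D_maint·R ≈ 2014 × 2.91117 ≈ 5863.10 mg.

5863 mg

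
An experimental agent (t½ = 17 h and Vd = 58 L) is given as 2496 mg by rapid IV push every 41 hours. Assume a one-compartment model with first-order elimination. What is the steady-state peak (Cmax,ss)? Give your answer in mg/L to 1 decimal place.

53.0 mg/L

k = ln2/t½ = ln2/17 ≈ 0.040773 h⁻¹; fraction remaining f = e^(−kτ) = e^(−0.040773×41) ≈ 0.1879.
Accumulation ratio R = 1/(1 − f) ≈ 1/0.8121 ≈ 1.2314.
Each bolus raises the concentration by D/Vd = 2496/58 ≈ 43.034 mg/L.
Steady-state peak Cmax,ss = C₀·R ≈ 43.034 × 1.2314 ≈ 52.992 mg/L.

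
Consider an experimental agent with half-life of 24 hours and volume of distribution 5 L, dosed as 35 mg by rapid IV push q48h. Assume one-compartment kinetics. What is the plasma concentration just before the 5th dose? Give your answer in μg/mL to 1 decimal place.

2.3 μg/mL

f = (1/2)^(τ/t½) = (1/2)^(48/24) ≈ 0.2500.
C₀ = D/Vd = 35/5 ≈ 7.000 μg/mL.
Before the 5th dose, 4 doses have been given. Superposition: Cmin = C₀·(f + f² + … + f^4).
≈ 7.000 × (0.2500 + 0.0625 + 0.0156 + 0.0039) ≈ 7.000 × 0.3320 ≈ 2.324 μg/mL.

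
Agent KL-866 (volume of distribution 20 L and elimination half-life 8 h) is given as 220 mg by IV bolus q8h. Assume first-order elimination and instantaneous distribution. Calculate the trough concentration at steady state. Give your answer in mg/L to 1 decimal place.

11.0 mg/L

τ = 8 h = 1 half-life, so f = (1/2)^1 = 0.5.
At steady state, R = 1/(1 − 0.5) = 2/1.
Single-dose peak C₀ = D/Vd = 220/20 = 11 mg/L.
Steady-state peak Cmax,ss = C₀·R = 11 × 2/1 ≈ 22.000 mg/L.
Steady-state trough Cmin,ss = Cmax,ss·f ≈ 22.000 × 0.5 ≈ 11.000 mg/L.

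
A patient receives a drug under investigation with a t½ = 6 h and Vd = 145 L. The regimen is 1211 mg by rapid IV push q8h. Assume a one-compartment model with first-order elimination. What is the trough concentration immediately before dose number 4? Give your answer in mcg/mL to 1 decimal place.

f = (1/2)^(τ/t½) = (1/2)^(8/6) ≈ 0.3969.
C₀ = D/Vd = 1211/145 ≈ 8.352 mcg/mL.
Before the 4th dose, 3 doses have been given. Superposition: Cmin = C₀·(f + f² + … + f^3).
≈ 8.352 × (0.3969 + 0.1575 + 0.0625) ≈ 8.352 × 0.6169 ≈ 5.152 mcg/mL.

5.2 mcg/mL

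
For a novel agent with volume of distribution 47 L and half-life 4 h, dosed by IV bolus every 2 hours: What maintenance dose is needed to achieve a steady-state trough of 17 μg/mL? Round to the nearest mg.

τ/t½ = 2/4 ≈ 0.5, so f = (1/2)^(2/4) ≈ 0.707107.
Cmin,ss = (D/Vd)·f/(1−f), so D = Cmin,ss·Vd·(1−f)/f.
D = 17 × 47 × (1−f)/f ≈ 17 × 47 × 0.41421 ≈ 330.95 mg.

331 mg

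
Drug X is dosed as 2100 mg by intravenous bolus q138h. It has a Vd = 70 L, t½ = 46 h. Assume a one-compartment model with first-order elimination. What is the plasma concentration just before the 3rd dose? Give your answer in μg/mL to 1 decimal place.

f = (1/2)^(τ/t½) = (1/2)^(138/46) ≈ 0.1250.
C₀ = D/Vd = 2100/70 ≈ 30.000 μg/mL.
Before the 3rd dose, 2 doses have been given. Superposition: Cmin = C₀·(f + f²).
≈ 30.000 × (0.1250 + 0.0156) ≈ 30.000 × 0.1406 ≈ 4.218 μg/mL.

4.2 μg/mL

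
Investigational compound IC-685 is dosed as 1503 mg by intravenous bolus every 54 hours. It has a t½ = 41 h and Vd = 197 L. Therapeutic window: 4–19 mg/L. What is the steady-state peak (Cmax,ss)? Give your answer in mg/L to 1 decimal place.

k = ln2/t½ = ln2/41 ≈ 0.016906 h⁻¹; fraction remaining f = e^(−kτ) = e^(−0.016906×54) ≈ 0.4013.
At steady state, accumulation factor R = 1/(1 − e^(−kτ)) ≈ 1.6703.
Single-dose peak C₀ = D/Vd = 1503/197 ≈ 7.629 mg/L.
Steady-state peak Cmax,ss = C₀·R ≈ 7.629 × 1.6703 ≈ 12.743 mg/L.
Peak 12.7 mg/L vs MTC 19 mg/L: below toxic threshold.

12.7 mg/L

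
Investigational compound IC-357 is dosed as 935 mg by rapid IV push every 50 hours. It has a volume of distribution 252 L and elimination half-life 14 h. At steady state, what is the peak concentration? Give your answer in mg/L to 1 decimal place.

τ/t½ = 50/14 ≈ 3.5714, so fraction remaining f = (1/2)^(50/14) ≈ 0.0841.
Accumulation ratio R = 1/(1 − f) ≈ 1/0.9159 ≈ 1.0918.
Each bolus raises the concentration by D/Vd = 935/252 ≈ 3.710 mg/L.
Steady-state peak Cmax,ss = C₀·R ≈ 3.710 × 1.0918 ≈ 4.051 mg/L.

4.1 mg/L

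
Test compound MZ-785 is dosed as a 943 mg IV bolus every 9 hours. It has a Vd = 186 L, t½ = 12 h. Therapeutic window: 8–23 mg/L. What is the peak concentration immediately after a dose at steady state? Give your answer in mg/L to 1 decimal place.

12.5 mg/L

τ/t½ = 9/12 ≈ 0.75, so fraction remaining f = (1/2)^(9/12) ≈ 0.5946.
At steady state, accumulation factor R = 1/(1 − e^(−kτ)) ≈ 2.4667.
Each bolus raises the concentration by D/Vd = 943/186 ≈ 5.070 mg/L.
Steady-state peak Cmax,ss = C₀·R ≈ 5.070 × 2.4667 ≈ 12.506 mg/L.
Peak 12.5 mg/L vs MTC 23 mg/L: below toxic threshold.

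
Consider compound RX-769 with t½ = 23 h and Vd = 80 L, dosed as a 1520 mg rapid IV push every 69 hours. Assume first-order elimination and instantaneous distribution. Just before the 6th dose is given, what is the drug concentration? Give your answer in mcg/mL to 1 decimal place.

2.7 mcg/mL

f = (1/2)^(τ/t½) = (1/2)^(69/23) ≈ 0.1250.
C₀ = D/Vd = 1520/80 ≈ 19.000 mcg/mL.
Before the 6th dose, 5 doses have been given. Superposition: Cmin = C₀·(f + f² + … + f^5).
≈ 19.000 × (0.1250 + 0.0156 + 0.0020 + 0.0002 + 0.0000) ≈ 19.000 × 0.1428 ≈ 2.713 mcg/mL.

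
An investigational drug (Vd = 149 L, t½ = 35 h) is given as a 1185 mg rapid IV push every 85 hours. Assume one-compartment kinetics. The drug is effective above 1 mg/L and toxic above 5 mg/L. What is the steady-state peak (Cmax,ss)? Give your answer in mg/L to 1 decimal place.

9.8 mg/L

Over one 85-h interval, 85/35 ≈ 2.4286 half-lives elapse, leaving f ≈ 0.1857 of each dose.
Accumulation ratio R = 1/(1 − f) ≈ 1/0.8143 ≈ 1.2280.
Each bolus raises the concentration by D/Vd = 1185/149 ≈ 7.953 mg/L.
Steady-state peak Cmax,ss = C₀·R ≈ 7.953 × 1.2280 ≈ 9.766 mg/L.
Peak 9.8 mg/L vs MTC 5 mg/L: exceeds toxic threshold.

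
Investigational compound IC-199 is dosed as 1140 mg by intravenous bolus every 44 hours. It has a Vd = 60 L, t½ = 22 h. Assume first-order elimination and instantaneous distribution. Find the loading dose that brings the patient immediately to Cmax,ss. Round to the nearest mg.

1520 mg

f = (1/2)^(44/22) ≈ 0.250000; accumulation ratio R = 1/(1−f) ≈ 1.33333.
Loading dose to hit Cmax,ss on first dose: D_load = D_maint·R ≈ 1140 × 1.33333 ≈ 1520.00 mg.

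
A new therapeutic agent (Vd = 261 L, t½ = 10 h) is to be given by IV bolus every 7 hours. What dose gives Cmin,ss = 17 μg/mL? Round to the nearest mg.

2771 mg

τ/t½ = 7/10 ≈ 0.7, so f = (1/2)^(7/10) ≈ 0.615572.
Cmin,ss = (D/Vd)·f/(1−f), so D = Cmin,ss·Vd·(1−f)/f.
D = 17 × 261 × (1−f)/f ≈ 17 × 261 × 0.62451 ≈ 2770.95 mg.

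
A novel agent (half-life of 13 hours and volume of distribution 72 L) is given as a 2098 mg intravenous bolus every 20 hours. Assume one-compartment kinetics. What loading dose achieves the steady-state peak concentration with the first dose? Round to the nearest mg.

f = (1/2)^(20/13) ≈ 0.344252; accumulation ratio R = 1/(1−f) ≈ 1.52498.
Loading dose to hit Cmax,ss on first dose: D_load = D_maint·R ≈ 2098 × 1.52498 ≈ 3199.41 mg.

3199 mg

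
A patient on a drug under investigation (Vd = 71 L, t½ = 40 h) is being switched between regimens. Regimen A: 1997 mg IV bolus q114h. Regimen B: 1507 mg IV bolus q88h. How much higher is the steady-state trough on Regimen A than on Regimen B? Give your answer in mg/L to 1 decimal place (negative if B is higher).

-1.4 mg/L

Regimen A: f = (1/2)^(114/40) ≈ 0.1387; Cmin,ss = (1997/71)·f/(1−f) ≈ 4.529 mg/L.
Regimen B: f = (1/2)^(88/40) ≈ 0.2176; Cmin,ss = (1507/71)·f/(1−f) ≈ 5.903 mg/L.
Difference ≈ 4.529 − 5.903 ≈ -1.374 mg/L.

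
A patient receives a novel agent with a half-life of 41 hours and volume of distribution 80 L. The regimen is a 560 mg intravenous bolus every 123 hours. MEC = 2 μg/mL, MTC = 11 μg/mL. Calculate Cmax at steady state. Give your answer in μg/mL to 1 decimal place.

8.0 μg/mL

The dosing interval is 3 half-lives, so f = 2^(−3) = 0.125.
Accumulation ratio R = 1/(1 − f) = 1/0.875 = 8/7.
Single-dose peak C₀ = D/Vd = 560/80 = 7 μg/mL.
Steady-state peak Cmax,ss = C₀·R = 7 × 8/7 ≈ 8.000 μg/mL.
Peak 8.0 μg/mL vs MTC 11 μg/mL: below toxic threshold.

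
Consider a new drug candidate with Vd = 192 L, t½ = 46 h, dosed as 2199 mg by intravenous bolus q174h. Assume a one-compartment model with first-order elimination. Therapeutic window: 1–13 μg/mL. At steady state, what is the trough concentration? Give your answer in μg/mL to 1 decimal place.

Over one 174-h interval, 174/46 ≈ 3.7826 half-lives elapse, leaving f ≈ 0.0727 of each dose.
Accumulation ratio R = 1/(1 − f) ≈ 1/0.9273 ≈ 1.0784.
Single-dose peak C₀ = D/Vd = 2199/192 ≈ 11.453 μg/mL.
Cmax,ss = C₀/(1 − f) ≈ 11.453/0.9273 ≈ 12.351 μg/mL.
Steady-state trough Cmin,ss = Cmax,ss·f ≈ 12.351 × 0.0727 ≈ 0.898 μg/mL.
Trough 0.9 μg/mL vs MEC 1 μg/mL: subtherapeutic.

0.9 μg/mL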